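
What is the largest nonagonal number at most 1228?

Solve n(7n−5)/2 ≤ 1228 for integer n.
n = 19 gives 1216 ≤ 1228, while n = 20 gives 1350 > 1228; so the answer is 1216.

1216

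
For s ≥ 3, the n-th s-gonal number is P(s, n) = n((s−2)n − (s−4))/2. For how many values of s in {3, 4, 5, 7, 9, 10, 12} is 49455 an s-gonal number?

1

s = 3: P(3, 314) = 49455. ✓
s = 4: P(4, 222) = 49284 and P(4, 223) = 49729; 49455 is not s-gonal.
s = 5: P(5, 181) = 49051 and P(5, 182) = 49595; 49455 is not s-gonal.
s = 7: P(7, 140) = 48790 and P(7, 141) = 49491; 49455 is not s-gonal.
s = 9: P(9, 119) = 49266 and P(9, 120) = 50100; 49455 is not s-gonal.
s = 10: P(10, 111) = 48951 and P(10, 112) = 49840; 49455 is not s-gonal.
s = 12: P(12, 99) = 48609 and P(12, 100) = 49600; 49455 is not s-gonal.
Hits: s ∈ {3} → 1.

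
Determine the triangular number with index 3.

6

The 3rd triangular number is n(n+1)/2 with n = 3.
3·4/2 = 12/2 = 6.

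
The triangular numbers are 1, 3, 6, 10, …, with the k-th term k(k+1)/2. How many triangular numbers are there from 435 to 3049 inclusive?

49

The n-th triangular number is n(n+1)/2.
Smallest index with value ≥ 435: n = 29 (giving 435).
Largest index with value ≤ 3049: n = 77 (giving 3003).
Indices 29 through 77: 49 terms.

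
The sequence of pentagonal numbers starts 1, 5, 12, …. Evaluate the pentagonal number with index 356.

356·(3·356 − 1)/2 = 356·1067/2 = 189926.

189926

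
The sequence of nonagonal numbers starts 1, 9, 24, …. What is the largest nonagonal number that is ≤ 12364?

Solve n(7n−5)/2 ≤ 12364 for integer n.
n = 59 gives 12036 ≤ 12364, while n = 60 gives 12450 > 12364; so the answer is 12036.

12036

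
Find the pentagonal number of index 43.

The 43rd pentagonal number is n(3n−1)/2 with n = 43.
43·(3·43 − 1)/2 = 43·128/2 = 43·64 = 2752.

2752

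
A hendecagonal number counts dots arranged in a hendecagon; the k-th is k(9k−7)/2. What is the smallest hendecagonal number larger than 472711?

Solve n(9n−7)/2 > 472711 for integer n.
The largest n with value ≤ 472711 is 324 (since 471258 ≤ 472711 < 474175), so the first above is n = 325, value 474175.

474175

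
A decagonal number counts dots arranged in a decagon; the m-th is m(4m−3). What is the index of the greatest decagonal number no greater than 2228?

23

Solve n(4n−3) ≤ 2228 for integer n.
n = 23 gives 2047 ≤ 2228, while n = 24 gives 2232 > 2228; so the answer is index 23.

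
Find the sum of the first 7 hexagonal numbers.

252

Σ i(2i−1) = 2Σi² − Σi over i = 1..7.
Σi = 28 and Σi² = 140.
2·140 − 1·28 = 252.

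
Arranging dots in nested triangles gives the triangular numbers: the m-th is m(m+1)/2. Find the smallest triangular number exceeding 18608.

18721

Solve n(n+1)/2 > 18608 for integer n.
The largest n with value ≤ 18608 is 192 (since 18528 ≤ 18608 < 18721), so the first above is n = 193, value 18721.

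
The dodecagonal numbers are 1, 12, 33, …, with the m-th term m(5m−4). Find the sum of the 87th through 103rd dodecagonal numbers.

Σ i(5i−4) = 5Σi² − 4Σi over i = 87..103.
Σi = 5356 − 3741 = 1615 and Σi² = 369564 − 215731 = 153833.
5·153833 − 4·1615 = 762705.

762705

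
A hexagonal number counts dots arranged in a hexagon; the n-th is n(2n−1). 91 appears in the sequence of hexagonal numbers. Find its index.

7

Set n(2n−1) = 91, giving 2n² − n − 91 = 0.
The discriminant is 1 + 8·91 = 729, and √729 = 27.
So n = (1 + 27) / 4 = 28/4 = 7.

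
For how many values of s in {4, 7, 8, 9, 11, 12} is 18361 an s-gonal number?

s = 4: P(4, 135) = 18225 and P(4, 136) = 18496; 18361 is not s-gonal.
s = 7: P(7, 86) = 18361. ✓
s = 8: P(8, 78) = 18096 and P(8, 79) = 18565; 18361 is not s-gonal.
s = 9: P(9, 72) = 17964 and P(9, 73) = 18469; 18361 is not s-gonal.
s = 11: P(11, 64) = 18208 and P(11, 65) = 18785; 18361 is not s-gonal.
s = 12: P(12, 61) = 18361. ✓
Hits: s ∈ {7, 12} → 2.

2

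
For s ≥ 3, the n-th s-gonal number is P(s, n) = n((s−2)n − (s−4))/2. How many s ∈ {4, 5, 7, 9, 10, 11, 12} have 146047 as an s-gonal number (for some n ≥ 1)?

s = 4: P(4, 382) = 145924 and P(4, 383) = 146689; 146047 is not s-gonal.
s = 5: P(5, 312) = 145860 and P(5, 313) = 146797; 146047 is not s-gonal.
s = 7: P(7, 242) = 146047. ✓
s = 9: P(9, 204) = 145146 and P(9, 205) = 146575; 146047 is not s-gonal.
s = 10: P(10, 191) = 145351 and P(10, 192) = 146880; 146047 is not s-gonal.
s = 11: P(11, 180) = 145170 and P(11, 181) = 146791; 146047 is not s-gonal.
s = 12: P(12, 171) = 145521 and P(12, 172) = 147232; 146047 is not s-gonal.
Hits: s ∈ {7} → 1.

1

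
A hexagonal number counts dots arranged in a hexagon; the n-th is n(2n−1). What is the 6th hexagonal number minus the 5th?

Consecutive hexagonal numbers differ by 4n − 3: here 4·6 − 3 = 21.

21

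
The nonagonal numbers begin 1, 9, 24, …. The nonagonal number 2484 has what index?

27

Set n(7n−5)/2 = 2484, giving 7n² − 5n − 4968 = 0.
The discriminant is 25 + 56·2484 = 139129, and √139129 = 373.
So n = (5 + 373) / 14 = 378/14 = 27.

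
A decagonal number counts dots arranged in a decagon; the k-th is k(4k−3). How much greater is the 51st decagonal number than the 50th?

401

Consecutive decagonal numbers differ by 8n − 7: here 8·51 − 7 = 401.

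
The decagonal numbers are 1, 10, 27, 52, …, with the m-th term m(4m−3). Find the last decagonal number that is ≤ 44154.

43785

Solve n(4n−3) ≤ 44154 for integer n.
n = 105 gives 43785 ≤ 44154, while n = 106 gives 44626 > 44154; so the answer is 43785.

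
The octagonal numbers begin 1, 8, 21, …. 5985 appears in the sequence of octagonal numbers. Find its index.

Set n(3n−2) = 5985, giving 3n² − 2n − 5985 = 0.
So n = (2 + 268) / 6 = 270/6 = 45.
Check: 45·(3·45 − 2) = 5985. ✓

45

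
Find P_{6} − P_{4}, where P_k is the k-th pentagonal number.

6·(3·6 − 1)/2 = 51 and 4·(3·4 − 1)/2 = 22.
Difference: 51 − 22 = 29.

29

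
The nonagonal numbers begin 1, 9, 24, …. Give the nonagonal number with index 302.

318459

The 302nd nonagonal number is n(7n−5)/2 with n = 302.
302·(7·302 − 5)/2 = 302·2109/2 = 318459.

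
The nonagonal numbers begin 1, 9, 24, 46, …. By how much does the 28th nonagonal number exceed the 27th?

Consecutive nonagonal numbers differ by 7n − 6: here 7·28 − 6 = 190.

190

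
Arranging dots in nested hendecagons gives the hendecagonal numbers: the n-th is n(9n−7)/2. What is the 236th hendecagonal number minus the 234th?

236·(9·236 − 7)/2 = 249806 and 234·(9·234 − 7)/2 = 245583.
Difference: 249806 − 245583 = 4223.

4223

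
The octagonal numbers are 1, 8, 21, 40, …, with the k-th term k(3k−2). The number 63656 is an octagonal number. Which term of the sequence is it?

Set n(3n−2) = 63656, giving 3n² − 2n − 63656 = 0.
So n = (2 + 874) / 6 = 876/6 = 146.

146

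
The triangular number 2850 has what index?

75

Set n(n+1)/2 = 2850, giving n² + n − 5700 = 0.
So n = (-1 + 151) / 2 = 150/2 = 75.
Check: 75·76/2 = 2850. ✓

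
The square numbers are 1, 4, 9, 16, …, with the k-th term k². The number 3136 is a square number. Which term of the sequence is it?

We need n² = 3136, so n = √3136 = 56.
Check: 56² = 3136. ✓

56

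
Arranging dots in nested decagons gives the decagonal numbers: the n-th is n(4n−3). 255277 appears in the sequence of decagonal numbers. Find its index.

Set n(4n−3) = 255277, giving 4n² − 3n − 255277 = 0.
The discriminant is 9 + 16·255277 = 4084441, and √4084441 = 2021.
So n = (3 + 2021) / 8 = 2024/8 = 253.

253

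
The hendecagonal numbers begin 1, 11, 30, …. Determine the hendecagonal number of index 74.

24383

74·(9·74 − 7)/2 = 74·659/2 = 24383.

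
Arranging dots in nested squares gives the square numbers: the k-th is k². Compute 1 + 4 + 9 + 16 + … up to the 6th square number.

Σ_{i=1}^{6} i² = 6·7·13/6 = 91.

91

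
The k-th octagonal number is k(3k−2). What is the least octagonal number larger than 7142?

7400

Solve n(3n−2) > 7142 for integer n.
The largest n with value ≤ 7142 is 49 (since 7105 ≤ 7142 < 7400), so the first above is n = 50, value 7400.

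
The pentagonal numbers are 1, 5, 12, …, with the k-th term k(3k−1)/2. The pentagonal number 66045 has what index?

Set n(3n−1)/2 = 66045, giving 3n² − n − 132090 = 0.
The discriminant is 1 + 24·66045 = 1585081, and √1585081 = 1259.
So n = (1 + 1259) / 6 = 1260/6 = 210.

210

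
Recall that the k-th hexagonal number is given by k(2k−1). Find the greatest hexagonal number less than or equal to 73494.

Solve n(2n−1) ≤ 73494 for integer n.
n = 191 gives 72771 ≤ 73494, while n = 192 gives 73536 > 73494; so the answer is 72771.

72771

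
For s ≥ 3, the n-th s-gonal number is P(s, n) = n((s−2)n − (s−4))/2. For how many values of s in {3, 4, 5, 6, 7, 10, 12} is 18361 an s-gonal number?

s = 3: P(3, 191) = 18336 and P(3, 192) = 18528; 18361 is not s-gonal.
s = 4: P(4, 135) = 18225 and P(4, 136) = 18496; 18361 is not s-gonal.
s = 5: P(5, 110) = 18095 and P(5, 111) = 18426; 18361 is not s-gonal.
s = 6: P(6, 96) = 18336 and P(6, 97) = 18721; 18361 is not s-gonal.
s = 7: P(7, 86) = 18361. ✓
s = 10: P(10, 68) = 18292 and P(10, 69) = 18837; 18361 is not s-gonal.
s = 12: P(12, 61) = 18361. ✓
Hits: s ∈ {7, 12} → 2.

2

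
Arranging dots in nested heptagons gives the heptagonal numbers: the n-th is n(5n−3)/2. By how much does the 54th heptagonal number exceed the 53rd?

266

Consecutive heptagonal numbers differ by 5n − 4: here 5·54 − 4 = 266.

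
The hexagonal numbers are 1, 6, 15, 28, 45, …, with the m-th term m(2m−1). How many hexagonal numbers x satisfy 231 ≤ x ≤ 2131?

The n-th hexagonal number is n(2n−1).
Smallest index with value ≥ 231: n = 11 (giving 231).
Largest index with value ≤ 2131: n = 32 (giving 2016).
Indices 11 through 32: 22 terms.

22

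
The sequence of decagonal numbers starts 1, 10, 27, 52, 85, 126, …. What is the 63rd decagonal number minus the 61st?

63·(4·63 − 3) = 15687 and 61·(4·61 − 3) = 14701.
Difference: 15687 − 14701 = 986.

986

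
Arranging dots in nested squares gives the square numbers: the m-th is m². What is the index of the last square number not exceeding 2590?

Solve n² ≤ 2590 for integer n.
n = 50 gives 2500 ≤ 2590, while n = 51 gives 2601 > 2590; so the answer is index 50.

50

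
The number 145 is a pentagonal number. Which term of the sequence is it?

Set n(3n−1)/2 = 145, giving 3n² − n − 290 = 0.
The discriminant is 1 + 24·145 = 3481, and √3481 = 59.
So n = (1 + 59) / 6 = 60/6 = 10.

10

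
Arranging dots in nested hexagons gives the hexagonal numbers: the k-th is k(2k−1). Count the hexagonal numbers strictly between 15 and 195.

7

The n-th hexagonal number is n(2n−1).
Smallest index with value > 15: n = 4 (giving 28).
Largest index with value < 195: n = 10 (giving 190).
Indices 4 through 10: 7 terms.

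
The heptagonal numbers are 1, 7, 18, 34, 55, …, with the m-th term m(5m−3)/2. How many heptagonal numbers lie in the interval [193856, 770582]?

The n-th heptagonal number is n(5n−3)/2.
Smallest index with value ≥ 193856: n = 279 (giving 194184).
Largest index with value ≤ 770582: n = 555 (giving 769230).
Indices 279 through 555: 277 terms.

277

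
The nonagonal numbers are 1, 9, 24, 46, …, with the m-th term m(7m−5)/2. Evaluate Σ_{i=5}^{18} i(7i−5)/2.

Σ i(7i−5)/2 = (7Σi² − 5Σi) / 2 over i = 5..18.
Σi = 171 − 10 = 161 and Σi² = 2109 − 30 = 2079.
(7·2079 − 5·161) / 2 = 13748/2 = 6874.

6874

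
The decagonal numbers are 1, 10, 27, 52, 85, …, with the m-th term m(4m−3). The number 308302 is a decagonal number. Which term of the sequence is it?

278

Set n(4n−3) = 308302, giving 4n² − 3n − 308302 = 0.
So n = (3 + 2221) / 8 = 2224/8 = 278.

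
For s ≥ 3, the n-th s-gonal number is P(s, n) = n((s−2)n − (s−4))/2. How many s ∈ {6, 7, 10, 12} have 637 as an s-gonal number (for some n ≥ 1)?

s = 6: P(6, 18) = 630 and P(6, 19) = 703; 637 is not s-gonal.
s = 7: P(7, 16) = 616 and P(7, 17) = 697; 637 is not s-gonal.
s = 10: P(10, 13) = 637. ✓
s = 12: P(12, 11) = 561 and P(12, 12) = 672; 637 is not s-gonal.
Hits: s ∈ {10} → 1.

1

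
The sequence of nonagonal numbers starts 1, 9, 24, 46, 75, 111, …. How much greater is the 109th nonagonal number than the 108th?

Consecutive nonagonal numbers differ by 7n − 6: here 7·109 − 6 = 757.

757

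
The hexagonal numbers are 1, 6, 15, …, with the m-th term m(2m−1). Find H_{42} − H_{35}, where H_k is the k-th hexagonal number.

42·(2·42 − 1) = 3486 and 35·(2·35 − 1) = 2415.
Difference: 3486 − 2415 = 1071.

1071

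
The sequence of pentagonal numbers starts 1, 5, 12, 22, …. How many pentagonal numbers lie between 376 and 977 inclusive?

10

The n-th pentagonal number is n(3n−1)/2.
Smallest index with value ≥ 376: n = 16 (giving 376).
Largest index with value ≤ 977: n = 25 (giving 925).
Indices 16 through 25: 10 terms.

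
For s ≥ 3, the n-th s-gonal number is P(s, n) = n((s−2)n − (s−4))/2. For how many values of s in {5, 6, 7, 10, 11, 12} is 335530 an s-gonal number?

s = 5: P(5, 473) = 335357 and P(5, 474) = 336777; 335530 is not s-gonal.
s = 6: P(6, 409) = 334153 and P(6, 410) = 335790; 335530 is not s-gonal.
s = 7: P(7, 366) = 334341 and P(7, 367) = 336172; 335530 is not s-gonal.
s = 10: P(10, 290) = 335530. ✓
s = 11: P(11, 273) = 334425 and P(11, 274) = 336883; 335530 is not s-gonal.
s = 12: P(12, 259) = 334369 and P(12, 260) = 336960; 335530 is not s-gonal.
Hits: s ∈ {10} → 1.

1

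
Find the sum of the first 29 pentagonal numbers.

Σ i(3i−1)/2 = (3Σi² − Σi) / 2 over i = 1..29.
Σi = 435 and Σi² = 8555.
(3·8555 − 1·435) / 2 = 25230/2 = 12615.

12615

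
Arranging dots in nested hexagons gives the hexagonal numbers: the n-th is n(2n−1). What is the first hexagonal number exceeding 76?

91

Solve n(2n−1) > 76 for integer n.
The largest n with value ≤ 76 is 6 (since 66 ≤ 76 < 91), so the first above is n = 7, value 91.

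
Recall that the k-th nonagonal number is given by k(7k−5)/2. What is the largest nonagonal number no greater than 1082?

Solve n(7n−5)/2 ≤ 1082 for integer n.
n = 17 gives 969 ≤ 1082, while n = 18 gives 1089 > 1082; so the answer is 969.

969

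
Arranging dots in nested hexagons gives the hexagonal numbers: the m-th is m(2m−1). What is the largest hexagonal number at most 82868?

Solve n(2n−1) ≤ 82868 for integer n.
n = 203 gives 82215 ≤ 82868, while n = 204 gives 83028 > 82868; so the answer is 82215.

82215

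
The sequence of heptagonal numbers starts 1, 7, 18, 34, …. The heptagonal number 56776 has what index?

Set n(5n−3)/2 = 56776, giving 5n² − 3n − 113552 = 0.
The discriminant is 9 + 40·56776 = 2271049, and √2271049 = 1507.
So n = (3 + 1507) / 10 = 1510/10 = 151.
Check: 151·(5·151 − 3)/2 = 56776. ✓

151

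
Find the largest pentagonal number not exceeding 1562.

Solve n(3n−1)/2 ≤ 1562 for integer n.
n = 32 gives 1520 ≤ 1562, while n = 33 gives 1617 > 1562; so the answer is 1520.

1520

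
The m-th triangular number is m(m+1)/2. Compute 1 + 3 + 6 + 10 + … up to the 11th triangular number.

286

Σ i(i+1)/2 = (Σi² + Σi) / 2 over i = 1..11.
Σi = 66 and Σi² = 506.
(1·506 + 1·66) / 2 = 572/2 = 286.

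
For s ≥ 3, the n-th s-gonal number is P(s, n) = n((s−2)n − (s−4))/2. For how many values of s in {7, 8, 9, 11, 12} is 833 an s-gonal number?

s = 7: P(7, 18) = 783 and P(7, 19) = 874; 833 is not s-gonal.
s = 8: P(8, 17) = 833. ✓
s = 9: P(9, 15) = 750 and P(9, 16) = 856; 833 is not s-gonal.
s = 11: P(11, 14) = 833. ✓
s = 12: P(12, 13) = 793 and P(12, 14) = 924; 833 is not s-gonal.
Hits: s ∈ {8, 11} → 2.

2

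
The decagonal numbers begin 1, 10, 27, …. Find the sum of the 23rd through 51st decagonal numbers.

Σ i(4i−3) = 4Σi² − 3Σi over i = 23..51.
Σi = 1326 − 253 = 1073 and Σi² = 45526 − 3795 = 41731.
4·41731 − 3·1073 = 163705.

163705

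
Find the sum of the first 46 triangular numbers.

17296

Σ i(i+1)/2 = (Σi² + Σi) / 2 over i = 1..46.
Σi = 1081 and Σi² = 33511.
(1·33511 + 1·1081) / 2 = 34592/2 = 17296.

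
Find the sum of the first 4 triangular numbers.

20

Σ i(i+1)/2 = (Σi² + Σi) / 2 over i = 1..4.
Σi = 10 and Σi² = 30.
(1·30 + 1·10) / 2 = 40/2 = 20.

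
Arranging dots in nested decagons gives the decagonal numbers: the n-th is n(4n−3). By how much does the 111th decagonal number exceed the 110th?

Consecutive decagonal numbers differ by 8n − 7: here 8·111 − 7 = 881.

881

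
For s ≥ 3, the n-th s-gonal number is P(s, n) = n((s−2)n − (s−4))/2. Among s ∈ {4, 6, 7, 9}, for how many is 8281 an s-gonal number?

2

s = 4: P(4, 91) = 8281. ✓
s = 6: P(6, 64) = 8128 and P(6, 65) = 8385; 8281 is not s-gonal.
s = 7: P(7, 57) = 8037 and P(7, 58) = 8323; 8281 is not s-gonal.
s = 9: P(9, 49) = 8281. ✓
Hits: s ∈ {4, 9} → 2.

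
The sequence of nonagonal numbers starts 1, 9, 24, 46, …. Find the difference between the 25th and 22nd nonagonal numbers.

486

25·(7·25 − 5)/2 = 2125 and 22·(7·22 − 5)/2 = 1639.
Difference: 2125 − 1639 = 486.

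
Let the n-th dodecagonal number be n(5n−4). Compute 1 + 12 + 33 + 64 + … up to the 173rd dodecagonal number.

Σ i(5i−4) = 5Σi² − 4Σi over i = 1..173.
Σi = 15051 and Σi² = 1740899.
5·1740899 − 4·15051 = 8644291.

8644291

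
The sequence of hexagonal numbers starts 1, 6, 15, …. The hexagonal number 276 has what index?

Set n(2n−1) = 276, giving 2n² − n − 276 = 0.
The discriminant is 1 + 8·276 = 2209, and √2209 = 47.
So n = (1 + 47) / 4 = 48/4 = 12.

12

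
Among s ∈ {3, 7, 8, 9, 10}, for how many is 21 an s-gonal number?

2

s = 3: P(3, 6) = 21. ✓
s = 7: P(7, 3) = 18 and P(7, 4) = 34; 21 is not s-gonal.
s = 8: P(8, 3) = 21. ✓
s = 9: P(9, 2) = 9 and P(9, 3) = 24; 21 is not s-gonal.
s = 10: P(10, 2) = 10 and P(10, 3) = 27; 21 is not s-gonal.
Hits: s ∈ {3, 8} → 2.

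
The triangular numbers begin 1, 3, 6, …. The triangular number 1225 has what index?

Set n(n+1)/2 = 1225, giving n² + n − 2450 = 0.
So n = (-1 + 99) / 2 = 98/2 = 49.
Check: 49·50/2 = 1225. ✓

49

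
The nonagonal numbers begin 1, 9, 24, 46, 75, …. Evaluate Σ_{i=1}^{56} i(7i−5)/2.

206416

Σ i(7i−5)/2 = (7Σi² − 5Σi) / 2 over i = 1..56.
Σi = 1596 and Σi² = 60116.
(7·60116 − 5·1596) / 2 = 412832/2 = 206416.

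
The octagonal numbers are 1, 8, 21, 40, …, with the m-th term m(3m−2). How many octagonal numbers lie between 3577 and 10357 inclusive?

The n-th octagonal number is n(3n−2).
Smallest index with value ≥ 3577: n = 35 (giving 3605).
Largest index with value ≤ 10357: n = 59 (giving 10325).
Indices 35 through 59: 25 terms.

25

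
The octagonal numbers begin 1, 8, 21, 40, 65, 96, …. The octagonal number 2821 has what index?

Set n(3n−2) = 2821, giving 3n² − 2n − 2821 = 0.
So n = (2 + 184) / 6 = 186/6 = 31.
Check: 31·(3·31 − 2) = 2821. ✓

31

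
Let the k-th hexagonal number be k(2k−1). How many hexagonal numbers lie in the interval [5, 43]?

3

The n-th hexagonal number is n(2n−1).
Smallest index with value ≥ 5: n = 2 (giving 6).
Largest index with value ≤ 43: n = 4 (giving 28).
Indices 2 through 4: 3 terms.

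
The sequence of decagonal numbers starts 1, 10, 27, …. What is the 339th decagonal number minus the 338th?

Consecutive decagonal numbers differ by 8n − 7: here 8·339 − 7 = 2705.

2705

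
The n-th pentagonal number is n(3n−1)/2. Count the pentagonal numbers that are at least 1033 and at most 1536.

6

The n-th pentagonal number is n(3n−1)/2.
Smallest index with value ≥ 1033: n = 27 (giving 1080).
Largest index with value ≤ 1536: n = 32 (giving 1520).
Indices 27 through 32: 6 terms.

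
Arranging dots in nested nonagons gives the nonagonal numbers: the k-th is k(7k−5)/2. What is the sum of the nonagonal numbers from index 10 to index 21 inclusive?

10126

Σ i(7i−5)/2 = (7Σi² − 5Σi) / 2 over i = 10..21.
Σi = 231 − 45 = 186 and Σi² = 3311 − 285 = 3026.
(7·3026 − 5·186) / 2 = 20252/2 = 10126.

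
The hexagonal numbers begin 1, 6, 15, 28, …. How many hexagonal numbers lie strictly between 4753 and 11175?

25

The n-th hexagonal number is n(2n−1).
Smallest index with value > 4753: n = 50 (giving 4950).
Largest index with value < 11175: n = 74 (giving 10878).
Indices 50 through 74: 25 terms.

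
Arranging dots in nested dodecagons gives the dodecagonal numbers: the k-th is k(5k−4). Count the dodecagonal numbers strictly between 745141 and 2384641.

304

The n-th dodecagonal number is n(5n−4).
Smallest index with value > 745141: n = 387 (giving 747297).
Largest index with value < 2384641: n = 690 (giving 2377740).
Indices 387 through 690: 304 terms.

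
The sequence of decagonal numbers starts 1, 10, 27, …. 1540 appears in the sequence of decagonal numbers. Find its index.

20

Set n(4n−3) = 1540, giving 4n² − 3n − 1540 = 0.
So n = (3 + 157) / 8 = 160/8 = 20.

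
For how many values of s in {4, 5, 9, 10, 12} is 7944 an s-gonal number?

s = 4: P(4, 89) = 7921 and P(4, 90) = 8100; 7944 is not s-gonal.
s = 5: P(5, 72) = 7740 and P(5, 73) = 7957; 7944 is not s-gonal.
s = 9: P(9, 48) = 7944. ✓
s = 10: P(10, 44) = 7612 and P(10, 45) = 7965; 7944 is not s-gonal.
s = 12: P(12, 40) = 7840 and P(12, 41) = 8241; 7944 is not s-gonal.
Hits: s ∈ {9} → 1.

1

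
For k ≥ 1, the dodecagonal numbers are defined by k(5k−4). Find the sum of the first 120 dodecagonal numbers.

2887060

Σ i(5i−4) = 5Σi² − 4Σi over i = 1..120.
Σi = 7260 and Σi² = 583220.
5·583220 − 4·7260 = 2887060.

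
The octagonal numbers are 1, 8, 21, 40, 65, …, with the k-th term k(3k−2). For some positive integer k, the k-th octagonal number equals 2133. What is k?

Set n(3n−2) = 2133, giving 3n² − 2n − 2133 = 0.
So n = (2 + 160) / 6 = 162/6 = 27.
Check: 27·(3·27 − 2) = 2133. ✓

27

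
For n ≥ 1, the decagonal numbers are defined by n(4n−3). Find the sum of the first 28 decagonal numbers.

Σ i(4i−3) = 4Σi² − 3Σi over i = 1..28.
Σi = 406 and Σi² = 7714.
4·7714 − 3·406 = 29638.

29638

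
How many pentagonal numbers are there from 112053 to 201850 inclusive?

94

The n-th pentagonal number is n(3n−1)/2.
Smallest index with value ≥ 112053: n = 274 (giving 112477).
Largest index with value ≤ 201850: n = 367 (giving 201850).
Indices 274 through 367: 94 terms.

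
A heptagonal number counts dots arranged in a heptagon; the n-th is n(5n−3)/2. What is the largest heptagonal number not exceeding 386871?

385533

Solve n(5n−3)/2 ≤ 386871 for integer n.
n = 393 gives 385533 ≤ 386871, while n = 394 gives 387499 > 386871; so the answer is 385533.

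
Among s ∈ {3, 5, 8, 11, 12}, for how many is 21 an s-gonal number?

s = 3: P(3, 6) = 21. ✓
s = 5: P(5, 3) = 12 and P(5, 4) = 22; 21 is not s-gonal.
s = 8: P(8, 3) = 21. ✓
s = 11: P(11, 2) = 11 and P(11, 3) = 30; 21 is not s-gonal.
s = 12: P(12, 2) = 12 and P(12, 3) = 33; 21 is not s-gonal.
Hits: s ∈ {3, 8} → 2.

2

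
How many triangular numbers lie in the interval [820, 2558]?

The n-th triangular number is n(n+1)/2.
Smallest index with value ≥ 820: n = 40 (giving 820).
Largest index with value ≤ 2558: n = 71 (giving 2556).
Indices 40 through 71: 32 terms.

32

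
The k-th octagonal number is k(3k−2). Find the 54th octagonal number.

The 54th octagonal number is n(3n−2) with n = 54.
54·(3·54 − 2) = 54·160 = 8640.

8640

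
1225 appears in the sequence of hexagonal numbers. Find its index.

Set n(2n−1) = 1225, giving 2n² − n − 1225 = 0.
The discriminant is 1 + 8·1225 = 9801, and √9801 = 99.
So n = (1 + 99) / 4 = 100/4 = 25.
Check: 25·(2·25 − 1) = 1225. ✓

25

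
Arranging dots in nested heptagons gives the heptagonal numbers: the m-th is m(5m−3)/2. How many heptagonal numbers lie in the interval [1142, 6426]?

30

The n-th heptagonal number is n(5n−3)/2.
Smallest index with value ≥ 1142: n = 22 (giving 1177).
Largest index with value ≤ 6426: n = 51 (giving 6426).
Indices 22 through 51: 30 terms.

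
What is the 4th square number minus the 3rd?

n² − (n−1)² = 2n − 1, so 4² − 3² = 2·4 − 1 = 7.

7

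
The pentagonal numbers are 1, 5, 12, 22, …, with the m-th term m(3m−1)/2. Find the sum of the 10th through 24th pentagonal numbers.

6795

Σ i(3i−1)/2 = (3Σi² − Σi) / 2 over i = 10..24.
Σi = 300 − 45 = 255 and Σi² = 4900 − 285 = 4615.
(3·4615 − 1·255) / 2 = 13590/2 = 6795.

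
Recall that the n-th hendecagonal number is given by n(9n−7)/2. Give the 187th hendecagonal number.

187·(9·187 − 7)/2 = 187·1676/2 = 187·838 = 156706.

156706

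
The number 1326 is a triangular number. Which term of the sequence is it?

Set n(n+1)/2 = 1326, giving n² + n − 2652 = 0.
So n = (-1 + 103) / 2 = 102/2 = 51.
Check: 51·52/2 = 1326. ✓

51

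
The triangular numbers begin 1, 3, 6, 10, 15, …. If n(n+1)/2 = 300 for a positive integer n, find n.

Set n(n+1)/2 = 300, giving n² + n − 600 = 0.
So n = (-1 + 49) / 2 = 48/2 = 24.

24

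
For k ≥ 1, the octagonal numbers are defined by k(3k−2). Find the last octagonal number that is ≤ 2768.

2640

Solve n(3n−2) ≤ 2768 for integer n.
n = 30 gives 2640 ≤ 2768, while n = 31 gives 2821 > 2768; so the answer is 2640.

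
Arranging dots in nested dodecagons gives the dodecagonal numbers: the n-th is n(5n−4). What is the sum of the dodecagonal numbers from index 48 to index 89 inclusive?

1004717

Σ i(5i−4) = 5Σi² − 4Σi over i = 48..89.
Σi = 4005 − 1128 = 2877 and Σi² = 238965 − 35720 = 203245.
5·203245 − 4·2877 = 1004717.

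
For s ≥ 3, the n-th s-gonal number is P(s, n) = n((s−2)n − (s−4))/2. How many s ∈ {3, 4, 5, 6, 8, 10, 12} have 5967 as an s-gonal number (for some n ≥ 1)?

s = 3: P(3, 108) = 5886 and P(3, 109) = 5995; 5967 is not s-gonal.
s = 4: P(4, 77) = 5929 and P(4, 78) = 6084; 5967 is not s-gonal.
s = 5: P(5, 63) = 5922 and P(5, 64) = 6112; 5967 is not s-gonal.
s = 6: P(6, 54) = 5778 and P(6, 55) = 5995; 5967 is not s-gonal.
s = 8: P(8, 44) = 5720 and P(8, 45) = 5985; 5967 is not s-gonal.
s = 10: P(10, 39) = 5967. ✓
s = 12: P(12, 34) = 5644 and P(12, 35) = 5985; 5967 is not s-gonal.
Hits: s ∈ {10} → 1.

1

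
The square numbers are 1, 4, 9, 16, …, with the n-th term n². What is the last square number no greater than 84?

81

Solve n² ≤ 84 for integer n.
n = 9 gives 81 ≤ 84, while n = 10 gives 100 > 84; so the answer is 81.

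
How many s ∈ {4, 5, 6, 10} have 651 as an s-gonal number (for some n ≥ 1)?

1

s = 4: P(4, 25) = 625 and P(4, 26) = 676; 651 is not s-gonal.
s = 5: P(5, 21) = 651. ✓
s = 6: P(6, 18) = 630 and P(6, 19) = 703; 651 is not s-gonal.
s = 10: P(10, 13) = 637 and P(10, 14) = 742; 651 is not s-gonal.
Hits: s ∈ {5} → 1.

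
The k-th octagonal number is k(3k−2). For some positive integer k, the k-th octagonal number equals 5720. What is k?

Set n(3n−2) = 5720, giving 3n² − 2n − 5720 = 0.
So n = (2 + 262) / 6 = 264/6 = 44.

44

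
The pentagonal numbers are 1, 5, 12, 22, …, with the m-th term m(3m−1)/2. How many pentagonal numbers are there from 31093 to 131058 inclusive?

151

The n-th pentagonal number is n(3n−1)/2.
Smallest index with value ≥ 31093: n = 145 (giving 31465).
Largest index with value ≤ 131058: n = 295 (giving 130390).
Indices 145 through 295: 151 terms.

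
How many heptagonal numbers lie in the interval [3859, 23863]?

59

The n-th heptagonal number is n(5n−3)/2.
Smallest index with value ≥ 3859: n = 40 (giving 3940).
Largest index with value ≤ 23863: n = 98 (giving 23863).
Indices 40 through 98: 59 terms.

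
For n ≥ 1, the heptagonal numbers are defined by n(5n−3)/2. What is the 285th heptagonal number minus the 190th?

112670

285·(5·285 − 3)/2 = 202635 and 190·(5·190 − 3)/2 = 89965.
Difference: 202635 − 89965 = 112670.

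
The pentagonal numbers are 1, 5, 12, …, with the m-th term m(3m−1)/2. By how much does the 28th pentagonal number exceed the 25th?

28·(3·28 − 1)/2 = 1162 and 25·(3·25 − 1)/2 = 925.
Difference: 1162 − 925 = 237.

237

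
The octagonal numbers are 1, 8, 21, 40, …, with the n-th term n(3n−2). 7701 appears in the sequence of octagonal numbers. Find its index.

51

Set n(3n−2) = 7701, giving 3n² − 2n − 7701 = 0.
The discriminant is 4 + 12·7701 = 92416, and √92416 = 304.
So n = (2 + 304) / 6 = 306/6 = 51.
Check: 51·(3·51 − 2) = 7701. ✓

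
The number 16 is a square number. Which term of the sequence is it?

4

We need n² = 16, so n = √16 = 4.
Check: 4² = 16. ✓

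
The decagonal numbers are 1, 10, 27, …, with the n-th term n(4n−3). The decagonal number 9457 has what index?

Set n(4n−3) = 9457, giving 4n² − 3n − 9457 = 0.
The discriminant is 9 + 16·9457 = 151321, and √151321 = 389.
So n = (3 + 389) / 8 = 392/8 = 49.

49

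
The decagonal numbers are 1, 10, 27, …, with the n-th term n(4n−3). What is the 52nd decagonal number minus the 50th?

810

52·(4·52 − 3) = 10660 and 50·(4·50 − 3) = 9850.
Difference: 10660 − 9850 = 810.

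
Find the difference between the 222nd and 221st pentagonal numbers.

664

Consecutive pentagonal numbers differ by 3n − 2: here 3·222 − 2 = 664.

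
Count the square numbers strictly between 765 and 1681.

The n-th square number is n².
Smallest index with value > 765: n = 28 (giving 784).
Largest index with value < 1681: n = 40 (giving 1600).
Indices 28 through 40: 13 terms.

13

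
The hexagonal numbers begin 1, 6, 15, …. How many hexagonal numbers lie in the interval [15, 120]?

6

The n-th hexagonal number is n(2n−1).
Smallest index with value ≥ 15: n = 3 (giving 15).
Largest index with value ≤ 120: n = 8 (giving 120).
Indices 3 through 8: 6 terms.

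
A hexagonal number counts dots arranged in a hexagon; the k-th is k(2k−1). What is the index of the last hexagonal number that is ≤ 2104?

Solve n(2n−1) ≤ 2104 for integer n.
n = 32 gives 2016 ≤ 2104, while n = 33 gives 2145 > 2104; so the answer is index 32.

32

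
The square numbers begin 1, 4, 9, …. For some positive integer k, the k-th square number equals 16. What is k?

4

We need n² = 16, so n = √16 = 4.
Check: 4² = 16. ✓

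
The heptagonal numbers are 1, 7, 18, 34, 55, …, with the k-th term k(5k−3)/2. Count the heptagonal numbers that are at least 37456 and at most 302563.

The n-th heptagonal number is n(5n−3)/2.
Smallest index with value ≥ 37456: n = 123 (giving 37638).
Largest index with value ≤ 302563: n = 348 (giving 302238).
Indices 123 through 348: 226 terms.

226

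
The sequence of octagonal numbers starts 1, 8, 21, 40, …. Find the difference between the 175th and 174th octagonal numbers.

Consecutive octagonal numbers differ by 6n − 5: here 6·175 − 5 = 1045.

1045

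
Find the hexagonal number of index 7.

The 7th hexagonal number is n(2n−1) with n = 7.
7·(2·7 − 1) = 7·13 = 91.

91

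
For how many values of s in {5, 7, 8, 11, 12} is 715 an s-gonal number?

2

s = 5: P(5, 22) = 715. ✓
s = 7: P(7, 17) = 697 and P(7, 18) = 783; 715 is not s-gonal.
s = 8: P(8, 15) = 645 and P(8, 16) = 736; 715 is not s-gonal.
s = 11: P(11, 13) = 715. ✓
s = 12: P(12, 12) = 672 and P(12, 13) = 793; 715 is not s-gonal.
Hits: s ∈ {5, 11} → 2.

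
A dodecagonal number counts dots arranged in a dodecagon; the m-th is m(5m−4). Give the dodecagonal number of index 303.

The 303rd dodecagonal number is n(5n−4) with n = 303.
303·(5·303 − 4) = 303·1511 = 457833.

457833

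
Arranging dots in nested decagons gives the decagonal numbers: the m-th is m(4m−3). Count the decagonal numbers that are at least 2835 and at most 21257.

47

The n-th decagonal number is n(4n−3).
Smallest index with value ≥ 2835: n = 27 (giving 2835).
Largest index with value ≤ 21257: n = 73 (giving 21097).
Indices 27 through 73: 47 terms.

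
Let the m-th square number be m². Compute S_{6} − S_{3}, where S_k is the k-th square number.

27

6² = 36 and 3² = 9.
Difference: 36 − 9 = 27.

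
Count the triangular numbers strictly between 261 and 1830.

37

The n-th triangular number is n(n+1)/2.
Smallest index with value > 261: n = 23 (giving 276).
Largest index with value < 1830: n = 59 (giving 1770).
Indices 23 through 59: 37 terms.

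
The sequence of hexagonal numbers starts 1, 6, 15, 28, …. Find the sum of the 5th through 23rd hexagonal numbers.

8322

Σ i(2i−1) = 2Σi² − Σi over i = 5..23.
Σi = 276 − 10 = 266 and Σi² = 4324 − 30 = 4294.
2·4294 − 1·266 = 8322.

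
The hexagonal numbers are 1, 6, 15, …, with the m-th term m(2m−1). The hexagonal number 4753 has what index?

Set n(2n−1) = 4753, giving 2n² − n − 4753 = 0.
The discriminant is 1 + 8·4753 = 38025, and √38025 = 195.
So n = (1 + 195) / 4 = 196/4 = 49.

49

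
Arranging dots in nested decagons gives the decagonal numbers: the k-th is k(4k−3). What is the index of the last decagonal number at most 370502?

304

Solve n(4n−3) ≤ 370502 for integer n.
n = 304 gives 368752 ≤ 370502, while n = 305 gives 371185 > 370502; so the answer is index 304.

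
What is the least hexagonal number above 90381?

Solve n(2n−1) > 90381 for integer n.
The largest n with value ≤ 90381 is 212 (since 89676 ≤ 90381 < 90525), so the first above is n = 213, value 90525.

90525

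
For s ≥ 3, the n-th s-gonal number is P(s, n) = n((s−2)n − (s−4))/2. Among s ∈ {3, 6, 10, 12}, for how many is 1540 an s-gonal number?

s = 3: P(3, 55) = 1540. ✓
s = 6: P(6, 28) = 1540. ✓
s = 10: P(10, 20) = 1540. ✓
s = 12: P(12, 17) = 1377 and P(12, 18) = 1548; 1540 is not s-gonal.
Hits: s ∈ {3, 6, 10} → 3.

3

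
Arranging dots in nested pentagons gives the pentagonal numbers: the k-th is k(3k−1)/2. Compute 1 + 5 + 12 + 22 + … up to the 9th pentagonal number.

405

Σ i(3i−1)/2 = (3Σi² − Σi) / 2 over i = 1..9.
Σi = 45 and Σi² = 285.
(3·285 − 1·45) / 2 = 810/2 = 405.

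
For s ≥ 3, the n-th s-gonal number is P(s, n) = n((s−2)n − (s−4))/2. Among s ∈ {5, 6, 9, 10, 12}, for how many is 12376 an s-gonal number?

2

s = 5: P(5, 91) = 12376. ✓
s = 6: P(6, 78) = 12090 and P(6, 79) = 12403; 12376 is not s-gonal.
s = 9: P(9, 59) = 12036 and P(9, 60) = 12450; 12376 is not s-gonal.
s = 10: P(10, 56) = 12376. ✓
s = 12: P(12, 50) = 12300 and P(12, 51) = 12801; 12376 is not s-gonal.
Hits: s ∈ {5, 10} → 2.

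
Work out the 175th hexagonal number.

61075

The 175th hexagonal number is n(2n−1) with n = 175.
175·(2·175 − 1) = 175·349 = 61075.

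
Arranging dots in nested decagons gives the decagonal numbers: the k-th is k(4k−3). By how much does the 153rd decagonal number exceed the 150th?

3627

153·(4·153 − 3) = 93177 and 150·(4·150 − 3) = 89550.
Difference: 93177 − 89550 = 3627.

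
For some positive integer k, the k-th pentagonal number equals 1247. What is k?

29

Set n(3n−1)/2 = 1247, giving 3n² − n − 2494 = 0.
The discriminant is 1 + 24·1247 = 29929, and √29929 = 173.
So n = (1 + 173) / 6 = 174/6 = 29.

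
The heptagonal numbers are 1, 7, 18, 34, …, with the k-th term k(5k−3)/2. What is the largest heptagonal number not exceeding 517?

Solve n(5n−3)/2 ≤ 517 for integer n.
n = 14 gives 469 ≤ 517, while n = 15 gives 540 > 517; so the answer is 469.

469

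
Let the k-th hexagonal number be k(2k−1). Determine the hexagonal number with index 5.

45

The 5th hexagonal number is n(2n−1) with n = 5.
5·(2·5 − 1) = 5·9 = 45.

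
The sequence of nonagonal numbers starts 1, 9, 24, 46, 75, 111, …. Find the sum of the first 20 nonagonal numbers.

9520

Σ i(7i−5)/2 = (7Σi² − 5Σi) / 2 over i = 1..20.
Σi = 210 and Σi² = 2870.
(7·2870 − 5·210) / 2 = 19040/2 = 9520.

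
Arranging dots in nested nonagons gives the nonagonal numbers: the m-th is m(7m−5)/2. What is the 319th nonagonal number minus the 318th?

Consecutive nonagonal numbers differ by 7n − 6: here 7·319 − 6 = 2227.

2227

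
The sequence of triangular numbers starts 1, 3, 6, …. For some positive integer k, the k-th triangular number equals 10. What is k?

Set n(n+1)/2 = 10, giving n² + n − 20 = 0.
The discriminant is 1 + 8·10 = 81, and √81 = 9.
So n = (-1 + 9) / 2 = 8/2 = 4.

4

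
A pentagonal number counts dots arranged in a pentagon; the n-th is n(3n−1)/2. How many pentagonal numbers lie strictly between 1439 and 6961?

37

The n-th pentagonal number is n(3n−1)/2.
Smallest index with value > 1439: n = 32 (giving 1520).
Largest index with value < 6961: n = 68 (giving 6902).
Indices 32 through 68: 37 terms.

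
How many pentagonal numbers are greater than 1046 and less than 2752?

The n-th pentagonal number is n(3n−1)/2.
Smallest index with value > 1046: n = 27 (giving 1080).
Largest index with value < 2752: n = 42 (giving 2625).
Indices 27 through 42: 16 terms.

16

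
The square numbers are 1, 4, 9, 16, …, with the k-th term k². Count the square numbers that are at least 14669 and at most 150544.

267

The n-th square number is n².
Smallest index with value ≥ 14669: n = 122 (giving 14884).
Largest index with value ≤ 150544: n = 388 (giving 150544).
Indices 122 through 388: 267 terms.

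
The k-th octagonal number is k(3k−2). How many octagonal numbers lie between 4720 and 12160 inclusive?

The n-th octagonal number is n(3n−2).
Smallest index with value ≥ 4720: n = 40 (giving 4720).
Largest index with value ≤ 12160: n = 64 (giving 12160).
Indices 40 through 64: 25 terms.

25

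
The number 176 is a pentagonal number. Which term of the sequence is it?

11

Set n(3n−1)/2 = 176, giving 3n² − n − 352 = 0.
So n = (1 + 65) / 6 = 66/6 = 11.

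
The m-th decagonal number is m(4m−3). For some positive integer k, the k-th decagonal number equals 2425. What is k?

Set n(4n−3) = 2425, giving 4n² − 3n − 2425 = 0.
So n = (3 + 197) / 8 = 200/8 = 25.

25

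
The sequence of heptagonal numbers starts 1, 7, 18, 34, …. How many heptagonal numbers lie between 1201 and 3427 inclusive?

15

The n-th heptagonal number is n(5n−3)/2.
Smallest index with value ≥ 1201: n = 23 (giving 1288).
Largest index with value ≤ 3427: n = 37 (giving 3367).
Indices 23 through 37: 15 terms.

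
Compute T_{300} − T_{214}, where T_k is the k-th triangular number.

22145

300·301/2 = 45150 and 214·215/2 = 23005.
Difference: 45150 − 23005 = 22145.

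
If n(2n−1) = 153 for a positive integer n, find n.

9

Set n(2n−1) = 153, giving 2n² − n − 153 = 0.
So n = (1 + 35) / 4 = 36/4 = 9.
Check: 9·(2·9 − 1) = 153. ✓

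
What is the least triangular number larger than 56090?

Solve n(n+1)/2 > 56090 for integer n.
The largest n with value ≤ 56090 is 334 (since 55945 ≤ 56090 < 56280), so the first above is n = 335, value 56280.

56280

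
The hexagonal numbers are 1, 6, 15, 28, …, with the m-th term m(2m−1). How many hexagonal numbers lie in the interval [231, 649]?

8

The n-th hexagonal number is n(2n−1).
Smallest index with value ≥ 231: n = 11 (giving 231).
Largest index with value ≤ 649: n = 18 (giving 630).
Indices 11 through 18: 8 terms.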